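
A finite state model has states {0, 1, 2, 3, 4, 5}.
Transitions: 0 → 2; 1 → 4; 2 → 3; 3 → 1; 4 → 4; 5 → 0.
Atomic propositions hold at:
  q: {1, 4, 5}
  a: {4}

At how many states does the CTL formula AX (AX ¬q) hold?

2

Sat(¬q) = {0, 2, 3}
Sat(AX ¬q) = {s : every successor in {0, 2, 3}} = {0, 2, 5}
Sat(AX (AX ¬q)) = {s : every successor in {0, 2, 5}} = {0, 5}
|Sat(AX (AX ¬q))| = |{0, 5}| = 2.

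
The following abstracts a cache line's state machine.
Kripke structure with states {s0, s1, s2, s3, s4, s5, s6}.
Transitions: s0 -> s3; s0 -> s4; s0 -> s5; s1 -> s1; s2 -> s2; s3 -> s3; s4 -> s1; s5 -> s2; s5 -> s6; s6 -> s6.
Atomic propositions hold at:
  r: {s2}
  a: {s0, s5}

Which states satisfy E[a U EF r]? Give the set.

EF r: least fixpoint, start Z0 = {s2}, add states with some successor in Z. Z1 = {s2, s5}; Z2 = {s0, s2, s5}; fixed.
Sat(EF r) = {s0, s2, s5}
E[a U EF r]: least fixpoint, start Z0 = Sat(EF r) = {s0, s2, s5}, add states in Sat(a) with some successor in Z. Already a fixed point.
Sat(E[a U EF r]) = {s0, s2, s5}

{s0, s2, s5}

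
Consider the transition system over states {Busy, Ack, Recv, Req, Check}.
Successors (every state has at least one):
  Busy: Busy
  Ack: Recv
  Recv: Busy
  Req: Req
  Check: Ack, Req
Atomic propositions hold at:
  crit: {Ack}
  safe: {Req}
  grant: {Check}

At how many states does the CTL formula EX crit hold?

1

Sat(EX crit) = {s : some successor in {Ack}} = {Check}
|Sat(EX crit)| = |{Check}| = 1.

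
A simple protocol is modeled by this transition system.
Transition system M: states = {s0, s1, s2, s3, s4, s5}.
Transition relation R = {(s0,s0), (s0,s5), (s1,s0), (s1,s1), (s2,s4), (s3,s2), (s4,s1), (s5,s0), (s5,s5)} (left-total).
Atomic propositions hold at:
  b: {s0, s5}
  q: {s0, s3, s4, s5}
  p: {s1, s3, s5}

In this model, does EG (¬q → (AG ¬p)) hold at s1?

No

Sat(¬q) = {s1, s2}
Sat(¬p) = {s0, s2, s4}
AG ¬p: greatest fixpoint, start Z0 = {s0, s2, s4}, keep only states in Sat with every successor in Z. Z1 = {s2}; Z2 = ∅; fixed.
Sat(AG ¬p) = ∅
Sat(¬q → (AG ¬p)) = {s0, s3, s4, s5}
EG (¬q → (AG ¬p)): greatest fixpoint, start Z0 = {s0, s3, s4, s5}, keep only states in Sat with some successor in Z. Z1 = {s0, s5}; fixed.
Sat(EG (¬q → (AG ¬p))) = {s0, s5}
s1 ∉ Sat(EG (¬q → (AG ¬p))) = {s0, s5}, so the formula does not hold at s1.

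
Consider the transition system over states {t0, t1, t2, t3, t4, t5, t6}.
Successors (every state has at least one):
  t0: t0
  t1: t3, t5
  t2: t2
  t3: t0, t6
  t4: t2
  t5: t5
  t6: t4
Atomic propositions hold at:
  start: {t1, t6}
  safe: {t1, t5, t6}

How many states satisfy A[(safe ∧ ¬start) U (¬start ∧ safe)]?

Sat(¬start) = {t0, t2, t3, t4, t5}
Sat(safe ∧ ¬start) = {t5}
Sat(¬start ∧ safe) = {t5}
A[(safe ∧ ¬start) U (¬start ∧ safe)]: least fixpoint, start Z0 = Sat((¬start ∧ safe)) = {t5}, add states in Sat(safe ∧ ¬start) with every successor in Z. Already a fixed point.
Sat(A[(safe ∧ ¬start) U (¬start ∧ safe)]) = {t5}
|Sat(A[(safe ∧ ¬start) U (¬start ∧ safe)])| = |{t5}| = 1.

1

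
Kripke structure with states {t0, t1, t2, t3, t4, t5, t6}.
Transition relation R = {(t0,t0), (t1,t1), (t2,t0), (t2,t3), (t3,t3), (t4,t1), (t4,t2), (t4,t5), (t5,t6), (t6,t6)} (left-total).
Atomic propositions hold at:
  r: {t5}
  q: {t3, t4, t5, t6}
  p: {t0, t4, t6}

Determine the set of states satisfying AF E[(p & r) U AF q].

Sat(p & r) = ∅
AF q: least fixpoint, start Z0 = {t3, t4, t5, t6}, add states with every successor in Z. Already a fixed point.
Sat(AF q) = {t3, t4, t5, t6}
E[(p & r) U AF q]: least fixpoint, start Z0 = Sat(AF q) = {t3, t4, t5, t6}, add states in Sat(p & r) with some successor in Z. Already a fixed point.
Sat(E[(p & r) U AF q]) = {t3, t4, t5, t6}
AF E[(p & r) U AF q]: least fixpoint, start Z0 = {t3, t4, t5, t6}, add states with every successor in Z. Already a fixed point.
Sat(AF E[(p & r) U AF q]) = {t3, t4, t5, t6}

{t3, t4, t5, t6}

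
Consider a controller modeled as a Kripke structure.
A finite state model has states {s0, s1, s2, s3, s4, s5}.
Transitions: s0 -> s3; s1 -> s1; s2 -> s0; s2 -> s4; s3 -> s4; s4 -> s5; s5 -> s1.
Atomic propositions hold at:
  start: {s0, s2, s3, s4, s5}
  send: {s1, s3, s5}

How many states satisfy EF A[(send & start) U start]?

5

Sat(send & start) = {s3, s5}
A[(send & start) U start]: least fixpoint, start Z0 = Sat(start) = {s0, s2, s3, s4, s5}, add states in Sat(send & start) with every successor in Z. Already a fixed point.
Sat(A[(send & start) U start]) = {s0, s2, s3, s4, s5}
EF A[(send & start) U start]: least fixpoint, start Z0 = {s0, s2, s3, s4, s5}, add states with some successor in Z. Already a fixed point.
Sat(EF A[(send & start) U start]) = {s0, s2, s3, s4, s5}
|Sat(EF A[(send & start) U start])| = |{s0, s2, s3, s4, s5}| = 5.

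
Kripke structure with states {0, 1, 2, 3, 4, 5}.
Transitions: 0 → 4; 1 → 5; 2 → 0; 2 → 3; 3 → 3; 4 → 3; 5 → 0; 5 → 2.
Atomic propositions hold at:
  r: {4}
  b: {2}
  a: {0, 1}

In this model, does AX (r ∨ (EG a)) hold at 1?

No

EG a: greatest fixpoint, start Z0 = {0, 1}, keep only states in Sat with some successor in Z. Z1 = ∅; fixed.
Sat(EG a) = ∅
Sat(r ∨ (EG a)) = {4}
Sat(AX (r ∨ (EG a))) = {s : every successor in {4}} = {0}
1 ∉ Sat(AX (r ∨ (EG a))) = {0}, so the formula does not hold at 1.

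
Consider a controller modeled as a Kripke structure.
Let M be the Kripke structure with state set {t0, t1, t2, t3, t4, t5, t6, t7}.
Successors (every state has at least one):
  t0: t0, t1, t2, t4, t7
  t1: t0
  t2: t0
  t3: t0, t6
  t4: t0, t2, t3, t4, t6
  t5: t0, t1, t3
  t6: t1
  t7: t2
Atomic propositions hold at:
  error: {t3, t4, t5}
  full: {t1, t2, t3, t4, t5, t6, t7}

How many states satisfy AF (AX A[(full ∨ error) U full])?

Sat(full ∨ error) = {t1, t2, t3, t4, t5, t6, t7}
A[(full ∨ error) U full]: least fixpoint, start Z0 = Sat(full) = {t1, t2, t3, t4, t5, t6, t7}, add states in Sat(full ∨ error) with every successor in Z. Already a fixed point.
Sat(A[(full ∨ error) U full]) = {t1, t2, t3, t4, t5, t6, t7}
Sat(AX A[(full ∨ error) U full]) = {s : every successor in {t1, t2, t3, t4, t5, t6, t7}} = {t6, t7}
AF (AX A[(full ∨ error) U full]): least fixpoint, start Z0 = {t6, t7}, add states with every successor in Z. Already a fixed point.
Sat(AF (AX A[(full ∨ error) U full])) = {t6, t7}
|Sat(AF (AX A[(full ∨ error) U full]))| = |{t6, t7}| = 2.

2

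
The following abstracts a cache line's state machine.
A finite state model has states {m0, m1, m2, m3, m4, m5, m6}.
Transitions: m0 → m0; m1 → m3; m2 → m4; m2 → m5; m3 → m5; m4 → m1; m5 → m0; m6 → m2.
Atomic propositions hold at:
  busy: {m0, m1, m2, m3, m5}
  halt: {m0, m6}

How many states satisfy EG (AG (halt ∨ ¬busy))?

Sat(¬busy) = {m4, m6}
Sat(halt ∨ ¬busy) = {m0, m4, m6}
AG (halt ∨ ¬busy): greatest fixpoint, start Z0 = {m0, m4, m6}, keep only states in Sat with every successor in Z. Z1 = {m0}; fixed.
Sat(AG (halt ∨ ¬busy)) = {m0}
EG (AG (halt ∨ ¬busy)): greatest fixpoint, start Z0 = {m0}, keep only states in Sat with some successor in Z. Already a fixed point.
Sat(EG (AG (halt ∨ ¬busy))) = {m0}
|Sat(EG (AG (halt ∨ ¬busy)))| = |{m0}| = 1.

1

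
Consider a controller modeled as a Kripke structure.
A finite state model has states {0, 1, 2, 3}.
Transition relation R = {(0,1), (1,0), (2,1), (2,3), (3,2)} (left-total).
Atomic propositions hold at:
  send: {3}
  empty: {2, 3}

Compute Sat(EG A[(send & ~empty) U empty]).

Sat(~empty) = {0, 1}
Sat(send & ~empty) = ∅
A[(send & ~empty) U empty]: least fixpoint, start Z0 = Sat(empty) = {2, 3}, add states in Sat(send & ~empty) with every successor in Z. Already a fixed point.
Sat(A[(send & ~empty) U empty]) = {2, 3}
EG A[(send & ~empty) U empty]: greatest fixpoint, start Z0 = {2, 3}, keep only states in Sat with some successor in Z. Already a fixed point.
Sat(EG A[(send & ~empty) U empty]) = {2, 3}

{2, 3}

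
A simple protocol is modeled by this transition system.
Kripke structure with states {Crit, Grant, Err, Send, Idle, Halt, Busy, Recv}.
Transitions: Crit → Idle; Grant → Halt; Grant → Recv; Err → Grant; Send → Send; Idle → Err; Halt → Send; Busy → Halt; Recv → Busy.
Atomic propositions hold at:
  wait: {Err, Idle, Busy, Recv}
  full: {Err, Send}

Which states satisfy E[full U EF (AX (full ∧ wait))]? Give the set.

{Crit, Idle}

Sat(full ∧ wait) = {Err}
Sat(AX (full ∧ wait)) = {s : every successor in {Err}} = {Idle}
EF (AX (full ∧ wait)): least fixpoint, start Z0 = {Idle}, add states with some successor in Z. Z1 = {Crit, Idle}; fixed.
Sat(EF (AX (full ∧ wait))) = {Crit, Idle}
E[full U EF (AX (full ∧ wait))]: least fixpoint, start Z0 = Sat(EF (AX (full ∧ wait))) = {Crit, Idle}, add states in Sat(full) with some successor in Z. Already a fixed point.
Sat(E[full U EF (AX (full ∧ wait))]) = {Crit, Idle}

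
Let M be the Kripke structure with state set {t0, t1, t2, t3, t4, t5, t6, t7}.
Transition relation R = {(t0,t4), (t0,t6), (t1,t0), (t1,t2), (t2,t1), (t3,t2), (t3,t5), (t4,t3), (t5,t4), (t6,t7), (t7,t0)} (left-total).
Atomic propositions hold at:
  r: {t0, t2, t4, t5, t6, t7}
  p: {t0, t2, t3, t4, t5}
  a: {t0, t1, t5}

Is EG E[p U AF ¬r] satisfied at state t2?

Sat(¬r) = {t1, t3}
AF ¬r: least fixpoint, start Z0 = {t1, t3}, add states with every successor in Z. Z1 = {t1, t2, t3, t4}; Z2 = {t1, t2, t3, t4, t5}; fixed.
Sat(AF ¬r) = {t1, t2, t3, t4, t5}
E[p U AF ¬r]: least fixpoint, start Z0 = Sat(AF ¬r) = {t1, t2, t3, t4, t5}, add states in Sat(p) with some successor in Z. Z1 = {t0, t1, t2, t3, t4, t5}; fixed.
Sat(E[p U AF ¬r]) = {t0, t1, t2, t3, t4, t5}
EG E[p U AF ¬r]: greatest fixpoint, start Z0 = {t0, t1, t2, t3, t4, t5}, keep only states in Sat with some successor in Z. Already a fixed point.
Sat(EG E[p U AF ¬r]) = {t0, t1, t2, t3, t4, t5}
t2 ∈ Sat(EG E[p U AF ¬r]) = {t0, t1, t2, t3, t4, t5}, so the formula holds at t2.

Yes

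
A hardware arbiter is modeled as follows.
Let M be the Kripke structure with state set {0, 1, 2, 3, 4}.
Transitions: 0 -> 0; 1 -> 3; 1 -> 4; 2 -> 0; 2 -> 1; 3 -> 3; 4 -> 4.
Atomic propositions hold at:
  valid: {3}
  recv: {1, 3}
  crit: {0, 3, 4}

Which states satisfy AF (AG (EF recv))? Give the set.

{3}

EF recv: least fixpoint, start Z0 = {1, 3}, add states with some successor in Z. Z1 = {1, 2, 3}; fixed.
Sat(EF recv) = {1, 2, 3}
AG (EF recv): greatest fixpoint, start Z0 = {1, 2, 3}, keep only states in Sat with every successor in Z. Z1 = {3}; fixed.
Sat(AG (EF recv)) = {3}
AF (AG (EF recv)): least fixpoint, start Z0 = {3}, add states with every successor in Z. Already a fixed point.
Sat(AF (AG (EF recv))) = {3}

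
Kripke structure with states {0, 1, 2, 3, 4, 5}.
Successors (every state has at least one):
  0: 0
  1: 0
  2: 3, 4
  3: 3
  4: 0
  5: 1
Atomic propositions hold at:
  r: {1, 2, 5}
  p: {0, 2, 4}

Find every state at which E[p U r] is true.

{1, 2, 5}

E[p U r]: least fixpoint, start Z0 = Sat(r) = {1, 2, 5}, add states in Sat(p) with some successor in Z. Already a fixed point.
Sat(E[p U r]) = {1, 2, 5}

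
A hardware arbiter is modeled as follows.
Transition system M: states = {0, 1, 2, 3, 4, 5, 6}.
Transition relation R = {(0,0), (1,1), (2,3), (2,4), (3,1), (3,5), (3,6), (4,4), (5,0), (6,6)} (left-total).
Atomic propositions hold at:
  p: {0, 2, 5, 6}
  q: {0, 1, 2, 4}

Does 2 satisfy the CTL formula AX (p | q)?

No

Sat(p | q) = {0, 1, 2, 4, 5, 6}
Sat(AX (p | q)) = {s : every successor in {0, 1, 2, 4, 5, 6}} = {0, 1, 3, 4, 5, 6}
2 ∉ Sat(AX (p | q)) = {0, 1, 3, 4, 5, 6}, so the formula does not hold at 2.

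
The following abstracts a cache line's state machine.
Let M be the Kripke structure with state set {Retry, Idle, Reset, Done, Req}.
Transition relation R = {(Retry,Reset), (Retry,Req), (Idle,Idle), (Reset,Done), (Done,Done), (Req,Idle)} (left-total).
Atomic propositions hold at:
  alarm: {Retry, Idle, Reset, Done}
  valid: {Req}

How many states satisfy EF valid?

2

EF valid: least fixpoint, start Z0 = {Req}, add states with some successor in Z. Z1 = {Retry, Req}; fixed.
Sat(EF valid) = {Retry, Req}
|Sat(EF valid)| = |{Retry, Req}| = 2.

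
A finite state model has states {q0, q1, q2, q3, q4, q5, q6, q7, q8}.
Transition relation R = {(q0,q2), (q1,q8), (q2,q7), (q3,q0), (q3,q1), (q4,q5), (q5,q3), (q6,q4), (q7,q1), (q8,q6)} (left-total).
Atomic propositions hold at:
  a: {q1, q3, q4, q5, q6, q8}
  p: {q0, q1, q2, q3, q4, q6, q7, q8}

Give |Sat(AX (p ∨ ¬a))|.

8

Sat(¬a) = {q0, q2, q7}
Sat(p ∨ ¬a) = {q0, q1, q2, q3, q4, q6, q7, q8}
Sat(AX (p ∨ ¬a)) = {s : every successor in {q0, q1, q2, q3, q4, q6, q7, q8}} = {q0, q1, q2, q3, q5, q6, q7, q8}
|Sat(AX (p ∨ ¬a))| = |{q0, q1, q2, q3, q5, q6, q7, q8}| = 8.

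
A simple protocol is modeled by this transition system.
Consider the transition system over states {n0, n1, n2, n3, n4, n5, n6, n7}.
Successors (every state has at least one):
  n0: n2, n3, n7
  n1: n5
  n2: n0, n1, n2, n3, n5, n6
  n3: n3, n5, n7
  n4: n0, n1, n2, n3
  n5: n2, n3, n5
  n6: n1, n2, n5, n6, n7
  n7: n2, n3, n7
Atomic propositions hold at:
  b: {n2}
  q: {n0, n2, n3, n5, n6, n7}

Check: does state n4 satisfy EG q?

No

EG q: greatest fixpoint, start Z0 = {n0, n2, n3, n5, n6, n7}, keep only states in Sat with some successor in Z. Already a fixed point.
Sat(EG q) = {n0, n2, n3, n5, n6, n7}
n4 ∉ Sat(EG q) = {n0, n2, n3, n5, n6, n7}, so the formula does not hold at n4.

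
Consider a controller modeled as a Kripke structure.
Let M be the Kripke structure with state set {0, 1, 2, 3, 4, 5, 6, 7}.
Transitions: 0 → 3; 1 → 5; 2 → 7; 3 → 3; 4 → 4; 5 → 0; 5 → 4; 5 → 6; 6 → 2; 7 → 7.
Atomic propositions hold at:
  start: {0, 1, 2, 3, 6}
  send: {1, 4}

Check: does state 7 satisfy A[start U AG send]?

No

AG send: greatest fixpoint, start Z0 = {1, 4}, keep only states in Sat with every successor in Z. Z1 = {4}; fixed.
Sat(AG send) = {4}
A[start U AG send]: least fixpoint, start Z0 = Sat(AG send) = {4}, add states in Sat(start) with every successor in Z. Already a fixed point.
Sat(A[start U AG send]) = {4}
7 ∉ Sat(A[start U AG send]) = {4}, so the formula does not hold at 7.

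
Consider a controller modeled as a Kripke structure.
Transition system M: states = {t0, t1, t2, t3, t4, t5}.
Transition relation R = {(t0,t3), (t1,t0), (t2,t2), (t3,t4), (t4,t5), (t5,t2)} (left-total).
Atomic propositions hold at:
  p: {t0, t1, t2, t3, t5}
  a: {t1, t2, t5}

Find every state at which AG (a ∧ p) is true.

{t2, t5}

Sat(a ∧ p) = {t1, t2, t5}
AG (a ∧ p): greatest fixpoint, start Z0 = {t1, t2, t5}, keep only states in Sat with every successor in Z. Z1 = {t2, t5}; fixed.
Sat(AG (a ∧ p)) = {t2, t5}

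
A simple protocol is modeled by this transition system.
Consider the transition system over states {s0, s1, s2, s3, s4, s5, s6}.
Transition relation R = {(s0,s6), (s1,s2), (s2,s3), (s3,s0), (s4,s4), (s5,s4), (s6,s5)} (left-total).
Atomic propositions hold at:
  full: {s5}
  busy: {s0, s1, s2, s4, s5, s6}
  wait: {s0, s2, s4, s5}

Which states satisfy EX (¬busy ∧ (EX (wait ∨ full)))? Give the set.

{s2}

Sat(¬busy) = {s3}
Sat(wait ∨ full) = {s0, s2, s4, s5}
Sat(EX (wait ∨ full)) = {s : some successor in {s0, s2, s4, s5}} = {s1, s3, s4, s5, s6}
Sat(¬busy ∧ (EX (wait ∨ full))) = {s3}
Sat(EX (¬busy ∧ (EX (wait ∨ full)))) = {s : some successor in {s3}} = {s2}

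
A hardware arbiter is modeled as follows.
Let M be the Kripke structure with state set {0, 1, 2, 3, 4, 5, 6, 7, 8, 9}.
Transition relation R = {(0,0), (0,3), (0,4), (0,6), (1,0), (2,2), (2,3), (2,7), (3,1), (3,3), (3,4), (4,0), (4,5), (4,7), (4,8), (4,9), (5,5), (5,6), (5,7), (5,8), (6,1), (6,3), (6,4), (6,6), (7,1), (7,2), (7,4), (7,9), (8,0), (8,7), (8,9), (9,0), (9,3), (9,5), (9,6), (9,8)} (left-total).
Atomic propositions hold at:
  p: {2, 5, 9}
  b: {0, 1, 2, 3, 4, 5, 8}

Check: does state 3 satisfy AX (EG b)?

Yes

EG b: greatest fixpoint, start Z0 = {0, 1, 2, 3, 4, 5, 8}, keep only states in Sat with some successor in Z. Already a fixed point.
Sat(EG b) = {0, 1, 2, 3, 4, 5, 8}
Sat(AX (EG b)) = {s : every successor in {0, 1, 2, 3, 4, 5, 8}} = {1, 3}
3 ∈ Sat(AX (EG b)) = {1, 3}, so the formula holds at 3.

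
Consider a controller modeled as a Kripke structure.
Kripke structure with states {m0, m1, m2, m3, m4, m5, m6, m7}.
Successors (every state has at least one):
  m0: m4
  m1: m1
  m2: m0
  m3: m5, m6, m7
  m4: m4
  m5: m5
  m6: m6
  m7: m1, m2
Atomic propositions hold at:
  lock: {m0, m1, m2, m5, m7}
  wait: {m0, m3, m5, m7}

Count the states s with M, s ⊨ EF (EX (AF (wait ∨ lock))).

5

Sat(wait ∨ lock) = {m0, m1, m2, m3, m5, m7}
AF (wait ∨ lock): least fixpoint, start Z0 = {m0, m1, m2, m3, m5, m7}, add states with every successor in Z. Already a fixed point.
Sat(AF (wait ∨ lock)) = {m0, m1, m2, m3, m5, m7}
Sat(EX (AF (wait ∨ lock))) = {s : some successor in {m0, m1, m2, m3, m5, m7}} = {m1, m2, m3, m5, m7}
EF (EX (AF (wait ∨ lock))): least fixpoint, start Z0 = {m1, m2, m3, m5, m7}, add states with some successor in Z. Already a fixed point.
Sat(EF (EX (AF (wait ∨ lock)))) = {m1, m2, m3, m5, m7}
|Sat(EF (EX (AF (wait ∨ lock))))| = |{m1, m2, m3, m5, m7}| = 5.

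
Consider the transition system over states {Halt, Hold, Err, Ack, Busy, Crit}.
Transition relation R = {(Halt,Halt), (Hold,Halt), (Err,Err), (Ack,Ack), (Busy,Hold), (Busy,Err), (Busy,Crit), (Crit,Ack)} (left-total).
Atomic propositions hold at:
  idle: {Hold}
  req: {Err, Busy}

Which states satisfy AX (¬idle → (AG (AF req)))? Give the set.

{Err}

Sat(¬idle) = {Halt, Err, Ack, Busy, Crit}
AF req: least fixpoint, start Z0 = {Err, Busy}, add states with every successor in Z. Already a fixed point.
Sat(AF req) = {Err, Busy}
AG (AF req): greatest fixpoint, start Z0 = {Err, Busy}, keep only states in Sat with every successor in Z. Z1 = {Err}; fixed.
Sat(AG (AF req)) = {Err}
Sat(¬idle → (AG (AF req))) = {Hold, Err}
Sat(AX (¬idle → (AG (AF req)))) = {s : every successor in {Hold, Err}} = {Err}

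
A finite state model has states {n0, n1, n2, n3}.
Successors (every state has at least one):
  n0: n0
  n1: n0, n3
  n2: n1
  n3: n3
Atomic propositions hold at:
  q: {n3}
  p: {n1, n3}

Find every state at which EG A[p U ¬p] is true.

{n0}

Sat(¬p) = {n0, n2}
A[p U ¬p]: least fixpoint, start Z0 = Sat(¬p) = {n0, n2}, add states in Sat(p) with every successor in Z. Already a fixed point.
Sat(A[p U ¬p]) = {n0, n2}
EG A[p U ¬p]: greatest fixpoint, start Z0 = {n0, n2}, keep only states in Sat with some successor in Z. Z1 = {n0}; fixed.
Sat(EG A[p U ¬p]) = {n0}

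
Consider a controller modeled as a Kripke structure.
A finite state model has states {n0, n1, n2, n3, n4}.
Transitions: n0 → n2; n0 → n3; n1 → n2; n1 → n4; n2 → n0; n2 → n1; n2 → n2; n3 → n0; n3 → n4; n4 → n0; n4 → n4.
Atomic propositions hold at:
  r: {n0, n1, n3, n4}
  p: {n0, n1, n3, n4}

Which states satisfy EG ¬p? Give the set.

{n2}

Sat(¬p) = {n2}
EG ¬p: greatest fixpoint, start Z0 = {n2}, keep only states in Sat with some successor in Z. Already a fixed point.
Sat(EG ¬p) = {n2}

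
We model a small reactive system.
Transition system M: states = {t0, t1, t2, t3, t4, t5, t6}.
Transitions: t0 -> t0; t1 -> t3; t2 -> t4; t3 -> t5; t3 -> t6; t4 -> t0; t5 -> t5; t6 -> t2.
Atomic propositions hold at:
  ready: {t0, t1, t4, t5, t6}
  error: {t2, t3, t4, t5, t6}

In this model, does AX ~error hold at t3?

No

Sat(~error) = {t0, t1}
Sat(AX ~error) = {s : every successor in {t0, t1}} = {t0, t4}
t3 ∉ Sat(AX ~error) = {t0, t4}, so the formula does not hold at t3.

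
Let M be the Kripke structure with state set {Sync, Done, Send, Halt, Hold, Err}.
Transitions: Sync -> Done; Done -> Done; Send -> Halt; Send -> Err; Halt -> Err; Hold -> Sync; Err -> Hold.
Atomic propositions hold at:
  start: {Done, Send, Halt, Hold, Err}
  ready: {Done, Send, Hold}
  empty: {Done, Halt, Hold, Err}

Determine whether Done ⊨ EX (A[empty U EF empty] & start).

Yes

EF empty: least fixpoint, start Z0 = {Done, Halt, Hold, Err}, add states with some successor in Z. Z1 = {Sync, Done, Send, Halt, Hold, Err}; fixed.
Sat(EF empty) = {Sync, Done, Send, Halt, Hold, Err}
A[empty U EF empty]: least fixpoint, start Z0 = Sat(EF empty) = {Sync, Done, Send, Halt, Hold, Err}, add states in Sat(empty) with every successor in Z. Already a fixed point.
Sat(A[empty U EF empty]) = {Sync, Done, Send, Halt, Hold, Err}
Sat(A[empty U EF empty] & start) = {Done, Send, Halt, Hold, Err}
Sat(EX (A[empty U EF empty] & start)) = {s : some successor in {Done, Send, Halt, Hold, Err}} = {Sync, Done, Send, Halt, Err}
Done ∈ Sat(EX (A[empty U EF empty] & start)) = {Sync, Done, Send, Halt, Err}, so the formula holds at Done.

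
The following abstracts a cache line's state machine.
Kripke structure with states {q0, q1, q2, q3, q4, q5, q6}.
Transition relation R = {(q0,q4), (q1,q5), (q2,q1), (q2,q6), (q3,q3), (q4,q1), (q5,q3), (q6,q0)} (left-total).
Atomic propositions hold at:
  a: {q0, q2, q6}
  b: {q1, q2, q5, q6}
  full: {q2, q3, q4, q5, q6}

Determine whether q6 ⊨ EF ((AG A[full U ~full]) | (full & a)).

Sat(~full) = {q0, q1}
A[full U ~full]: least fixpoint, start Z0 = Sat(~full) = {q0, q1}, add states in Sat(full) with every successor in Z. Z1 = {q0, q1, q4, q6}; Z2 = {q0, q1, q2, q4, q6}; fixed.
Sat(A[full U ~full]) = {q0, q1, q2, q4, q6}
AG A[full U ~full]: greatest fixpoint, start Z0 = {q0, q1, q2, q4, q6}, keep only states in Sat with every successor in Z. Z1 = {q0, q2, q4, q6}; Z2 = {q0, q6}; Z3 = {q6}; Z4 = ∅; fixed.
Sat(AG A[full U ~full]) = ∅
Sat(full & a) = {q2, q6}
Sat((AG A[full U ~full]) | (full & a)) = {q2, q6}
EF ((AG A[full U ~full]) | (full & a)): least fixpoint, start Z0 = {q2, q6}, add states with some successor in Z. Already a fixed point.
Sat(EF ((AG A[full U ~full]) | (full & a))) = {q2, q6}
q6 ∈ Sat(EF ((AG A[full U ~full]) | (full & a))) = {q2, q6}, so the formula holds at q6.

Yes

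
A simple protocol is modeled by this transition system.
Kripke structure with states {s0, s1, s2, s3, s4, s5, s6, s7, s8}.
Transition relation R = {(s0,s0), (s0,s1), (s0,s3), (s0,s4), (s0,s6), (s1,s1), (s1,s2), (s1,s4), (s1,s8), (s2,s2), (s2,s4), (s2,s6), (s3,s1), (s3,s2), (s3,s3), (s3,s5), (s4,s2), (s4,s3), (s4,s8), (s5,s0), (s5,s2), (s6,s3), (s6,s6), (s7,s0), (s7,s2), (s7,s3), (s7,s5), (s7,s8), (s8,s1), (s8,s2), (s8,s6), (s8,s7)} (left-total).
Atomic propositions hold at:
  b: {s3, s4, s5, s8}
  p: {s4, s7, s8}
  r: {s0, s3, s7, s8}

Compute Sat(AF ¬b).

{s0, s1, s2, s5, s6, s7, s8}

Sat(¬b) = {s0, s1, s2, s6, s7}
AF ¬b: least fixpoint, start Z0 = {s0, s1, s2, s6, s7}, add states with every successor in Z. Z1 = {s0, s1, s2, s5, s6, s7, s8}; fixed.
Sat(AF ¬b) = {s0, s1, s2, s5, s6, s7, s8}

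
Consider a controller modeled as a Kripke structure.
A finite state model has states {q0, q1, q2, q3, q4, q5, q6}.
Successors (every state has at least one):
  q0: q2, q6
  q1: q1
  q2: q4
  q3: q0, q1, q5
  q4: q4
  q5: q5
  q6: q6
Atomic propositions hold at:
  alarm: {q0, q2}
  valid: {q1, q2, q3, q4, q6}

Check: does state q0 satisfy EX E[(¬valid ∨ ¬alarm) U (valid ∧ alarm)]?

Sat(¬valid) = {q0, q5}
Sat(¬alarm) = {q1, q3, q4, q5, q6}
Sat(¬valid ∨ ¬alarm) = {q0, q1, q3, q4, q5, q6}
Sat(valid ∧ alarm) = {q2}
E[(¬valid ∨ ¬alarm) U (valid ∧ alarm)]: least fixpoint, start Z0 = Sat((valid ∧ alarm)) = {q2}, add states in Sat(¬valid ∨ ¬alarm) with some successor in Z. Z1 = {q0, q2}; Z2 = {q0, q2, q3}; fixed.
Sat(E[(¬valid ∨ ¬alarm) U (valid ∧ alarm)]) = {q0, q2, q3}
Sat(EX E[(¬valid ∨ ¬alarm) U (valid ∧ alarm)]) = {s : some successor in {q0, q2, q3}} = {q0, q3}
q0 ∈ Sat(EX E[(¬valid ∨ ¬alarm) U (valid ∧ alarm)]) = {q0, q3}, so the formula holds at q0.

Yes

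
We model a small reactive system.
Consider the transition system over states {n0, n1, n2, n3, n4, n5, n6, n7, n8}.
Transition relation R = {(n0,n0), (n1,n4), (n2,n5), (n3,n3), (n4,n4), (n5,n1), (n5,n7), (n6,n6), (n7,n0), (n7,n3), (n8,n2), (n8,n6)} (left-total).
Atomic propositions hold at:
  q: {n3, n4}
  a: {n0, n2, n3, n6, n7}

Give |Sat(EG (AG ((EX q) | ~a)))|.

3

Sat(EX q) = {s : some successor in {n3, n4}} = {n1, n3, n4, n7}
Sat(~a) = {n1, n4, n5, n8}
Sat((EX q) | ~a) = {n1, n3, n4, n5, n7, n8}
AG ((EX q) | ~a): greatest fixpoint, start Z0 = {n1, n3, n4, n5, n7, n8}, keep only states in Sat with every successor in Z. Z1 = {n1, n3, n4, n5}; Z2 = {n1, n3, n4}; fixed.
Sat(AG ((EX q) | ~a)) = {n1, n3, n4}
EG (AG ((EX q) | ~a)): greatest fixpoint, start Z0 = {n1, n3, n4}, keep only states in Sat with some successor in Z. Already a fixed point.
Sat(EG (AG ((EX q) | ~a))) = {n1, n3, n4}
|Sat(EG (AG ((EX q) | ~a)))| = |{n1, n3, n4}| = 3.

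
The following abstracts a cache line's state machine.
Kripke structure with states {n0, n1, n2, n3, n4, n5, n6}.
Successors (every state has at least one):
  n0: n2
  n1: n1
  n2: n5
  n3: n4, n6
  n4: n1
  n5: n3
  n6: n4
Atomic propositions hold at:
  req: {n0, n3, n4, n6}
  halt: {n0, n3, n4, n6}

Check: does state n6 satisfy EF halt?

EF halt: least fixpoint, start Z0 = {n0, n3, n4, n6}, add states with some successor in Z. Z1 = {n0, n3, n4, n5, n6}; Z2 = {n0, n2, n3, n4, n5, n6}; fixed.
Sat(EF halt) = {n0, n2, n3, n4, n5, n6}
n6 ∈ Sat(EF halt) = {n0, n2, n3, n4, n5, n6}, so the formula holds at n6.

Yes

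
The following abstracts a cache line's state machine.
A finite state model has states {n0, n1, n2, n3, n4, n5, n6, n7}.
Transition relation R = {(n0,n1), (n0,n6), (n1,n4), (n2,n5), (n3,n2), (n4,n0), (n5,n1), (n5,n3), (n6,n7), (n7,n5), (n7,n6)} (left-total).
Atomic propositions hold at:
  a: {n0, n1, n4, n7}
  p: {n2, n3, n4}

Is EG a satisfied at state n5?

EG a: greatest fixpoint, start Z0 = {n0, n1, n4, n7}, keep only states in Sat with some successor in Z. Z1 = {n0, n1, n4}; fixed.
Sat(EG a) = {n0, n1, n4}
n5 ∉ Sat(EG a) = {n0, n1, n4}, so the formula does not hold at n5.

No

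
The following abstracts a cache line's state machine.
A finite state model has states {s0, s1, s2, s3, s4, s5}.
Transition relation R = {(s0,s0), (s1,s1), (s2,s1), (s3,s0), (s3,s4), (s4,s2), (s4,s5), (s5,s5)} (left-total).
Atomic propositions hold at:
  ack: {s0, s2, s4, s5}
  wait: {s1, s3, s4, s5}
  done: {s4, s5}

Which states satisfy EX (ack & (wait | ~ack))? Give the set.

Sat(~ack) = {s1, s3}
Sat(wait | ~ack) = {s1, s3, s4, s5}
Sat(ack & (wait | ~ack)) = {s4, s5}
Sat(EX (ack & (wait | ~ack))) = {s : some successor in {s4, s5}} = {s3, s4, s5}

{s3, s4, s5}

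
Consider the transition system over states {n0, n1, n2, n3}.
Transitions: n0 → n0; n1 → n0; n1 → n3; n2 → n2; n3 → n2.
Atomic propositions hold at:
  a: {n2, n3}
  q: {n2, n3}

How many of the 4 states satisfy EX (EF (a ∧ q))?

3

Sat(a ∧ q) = {n2, n3}
EF (a ∧ q): least fixpoint, start Z0 = {n2, n3}, add states with some successor in Z. Z1 = {n1, n2, n3}; fixed.
Sat(EF (a ∧ q)) = {n1, n2, n3}
Sat(EX (EF (a ∧ q))) = {s : some successor in {n1, n2, n3}} = {n1, n2, n3}
|Sat(EX (EF (a ∧ q)))| = |{n1, n2, n3}| = 3.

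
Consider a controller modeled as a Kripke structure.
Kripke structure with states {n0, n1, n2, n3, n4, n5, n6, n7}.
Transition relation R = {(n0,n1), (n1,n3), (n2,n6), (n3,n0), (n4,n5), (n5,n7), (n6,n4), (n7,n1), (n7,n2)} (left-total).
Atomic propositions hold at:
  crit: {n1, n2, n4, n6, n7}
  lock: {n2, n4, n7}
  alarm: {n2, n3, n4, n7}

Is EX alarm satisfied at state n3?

Sat(EX alarm) = {s : some successor in {n2, n3, n4, n7}} = {n1, n5, n6, n7}
n3 ∉ Sat(EX alarm) = {n1, n5, n6, n7}, so the formula does not hold at n3.

No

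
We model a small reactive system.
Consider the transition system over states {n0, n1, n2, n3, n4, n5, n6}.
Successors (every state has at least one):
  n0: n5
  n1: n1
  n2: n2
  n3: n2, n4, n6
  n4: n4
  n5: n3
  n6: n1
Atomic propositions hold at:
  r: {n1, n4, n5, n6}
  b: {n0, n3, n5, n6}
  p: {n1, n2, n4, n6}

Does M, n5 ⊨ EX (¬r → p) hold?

Sat(¬r) = {n0, n2, n3}
Sat(¬r → p) = {n1, n2, n4, n5, n6}
Sat(EX (¬r → p)) = {s : some successor in {n1, n2, n4, n5, n6}} = {n0, n1, n2, n3, n4, n6}
n5 ∉ Sat(EX (¬r → p)) = {n0, n1, n2, n3, n4, n6}, so the formula does not hold at n5.

No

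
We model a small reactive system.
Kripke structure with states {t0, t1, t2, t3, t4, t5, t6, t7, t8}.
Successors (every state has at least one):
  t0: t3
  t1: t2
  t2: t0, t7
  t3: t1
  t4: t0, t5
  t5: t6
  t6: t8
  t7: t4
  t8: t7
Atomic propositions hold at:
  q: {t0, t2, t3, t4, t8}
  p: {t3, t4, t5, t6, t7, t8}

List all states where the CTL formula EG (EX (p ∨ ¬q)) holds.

Sat(¬q) = {t1, t5, t6, t7}
Sat(p ∨ ¬q) = {t1, t3, t4, t5, t6, t7, t8}
Sat(EX (p ∨ ¬q)) = {s : some successor in {t1, t3, t4, t5, t6, t7, t8}} = {t0, t2, t3, t4, t5, t6, t7, t8}
EG (EX (p ∨ ¬q)): greatest fixpoint, start Z0 = {t0, t2, t3, t4, t5, t6, t7, t8}, keep only states in Sat with some successor in Z. Z1 = {t0, t2, t4, t5, t6, t7, t8}; Z2 = {t2, t4, t5, t6, t7, t8}; fixed.
Sat(EG (EX (p ∨ ¬q))) = {t2, t4, t5, t6, t7, t8}

{t2, t4, t5, t6, t7, t8}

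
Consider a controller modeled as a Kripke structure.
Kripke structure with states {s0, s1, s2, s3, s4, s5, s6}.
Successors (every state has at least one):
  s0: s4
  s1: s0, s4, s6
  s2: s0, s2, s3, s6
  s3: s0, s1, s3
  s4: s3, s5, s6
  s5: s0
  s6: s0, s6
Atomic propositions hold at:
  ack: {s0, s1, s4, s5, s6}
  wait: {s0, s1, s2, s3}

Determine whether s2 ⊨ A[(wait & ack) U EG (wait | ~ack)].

Yes

Sat(wait & ack) = {s0, s1}
Sat(~ack) = {s2, s3}
Sat(wait | ~ack) = {s0, s1, s2, s3}
EG (wait | ~ack): greatest fixpoint, start Z0 = {s0, s1, s2, s3}, keep only states in Sat with some successor in Z. Z1 = {s1, s2, s3}; Z2 = {s2, s3}; fixed.
Sat(EG (wait | ~ack)) = {s2, s3}
A[(wait & ack) U EG (wait | ~ack)]: least fixpoint, start Z0 = Sat(EG (wait | ~ack)) = {s2, s3}, add states in Sat(wait & ack) with every successor in Z. Already a fixed point.
Sat(A[(wait & ack) U EG (wait | ~ack)]) = {s2, s3}
s2 ∈ Sat(A[(wait & ack) U EG (wait | ~ack)]) = {s2, s3}, so the formula holds at s2.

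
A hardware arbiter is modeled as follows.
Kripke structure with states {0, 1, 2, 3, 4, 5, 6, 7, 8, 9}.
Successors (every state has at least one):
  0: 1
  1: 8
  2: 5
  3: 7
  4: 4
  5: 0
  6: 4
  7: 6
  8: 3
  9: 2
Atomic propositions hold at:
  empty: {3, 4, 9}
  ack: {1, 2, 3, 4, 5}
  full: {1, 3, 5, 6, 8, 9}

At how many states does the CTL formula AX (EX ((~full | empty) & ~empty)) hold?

Sat(~full) = {0, 2, 4, 7}
Sat(~full | empty) = {0, 2, 3, 4, 7, 9}
Sat(~empty) = {0, 1, 2, 5, 6, 7, 8}
Sat((~full | empty) & ~empty) = {0, 2, 7}
Sat(EX ((~full | empty) & ~empty)) = {s : some successor in {0, 2, 7}} = {3, 5, 9}
Sat(AX (EX ((~full | empty) & ~empty))) = {s : every successor in {3, 5, 9}} = {2, 8}
|Sat(AX (EX ((~full | empty) & ~empty)))| = |{2, 8}| = 2.

2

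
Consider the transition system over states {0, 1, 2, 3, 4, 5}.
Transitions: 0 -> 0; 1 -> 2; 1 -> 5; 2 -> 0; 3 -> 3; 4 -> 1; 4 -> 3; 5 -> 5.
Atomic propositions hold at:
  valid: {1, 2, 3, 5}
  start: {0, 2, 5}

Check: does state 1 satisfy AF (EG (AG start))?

Yes

AG start: greatest fixpoint, start Z0 = {0, 2, 5}, keep only states in Sat with every successor in Z. Already a fixed point.
Sat(AG start) = {0, 2, 5}
EG (AG start): greatest fixpoint, start Z0 = {0, 2, 5}, keep only states in Sat with some successor in Z. Already a fixed point.
Sat(EG (AG start)) = {0, 2, 5}
AF (EG (AG start)): least fixpoint, start Z0 = {0, 2, 5}, add states with every successor in Z. Z1 = {0, 1, 2, 5}; fixed.
Sat(AF (EG (AG start))) = {0, 1, 2, 5}
1 ∈ Sat(AF (EG (AG start))) = {0, 1, 2, 5}, so the formula holds at 1.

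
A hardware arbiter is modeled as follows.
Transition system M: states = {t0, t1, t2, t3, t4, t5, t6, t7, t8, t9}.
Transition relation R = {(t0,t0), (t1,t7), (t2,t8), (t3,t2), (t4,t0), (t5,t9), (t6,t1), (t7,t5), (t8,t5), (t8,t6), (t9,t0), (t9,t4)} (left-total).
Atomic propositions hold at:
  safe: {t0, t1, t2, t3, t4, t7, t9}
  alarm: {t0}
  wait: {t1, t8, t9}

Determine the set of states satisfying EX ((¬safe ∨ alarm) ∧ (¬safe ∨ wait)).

Sat(¬safe) = {t5, t6, t8}
Sat(¬safe ∨ alarm) = {t0, t5, t6, t8}
Sat(¬safe ∨ wait) = {t1, t5, t6, t8, t9}
Sat((¬safe ∨ alarm) ∧ (¬safe ∨ wait)) = {t5, t6, t8}
Sat(EX ((¬safe ∨ alarm) ∧ (¬safe ∨ wait))) = {s : some successor in {t5, t6, t8}} = {t2, t7, t8}

{t2, t7, t8}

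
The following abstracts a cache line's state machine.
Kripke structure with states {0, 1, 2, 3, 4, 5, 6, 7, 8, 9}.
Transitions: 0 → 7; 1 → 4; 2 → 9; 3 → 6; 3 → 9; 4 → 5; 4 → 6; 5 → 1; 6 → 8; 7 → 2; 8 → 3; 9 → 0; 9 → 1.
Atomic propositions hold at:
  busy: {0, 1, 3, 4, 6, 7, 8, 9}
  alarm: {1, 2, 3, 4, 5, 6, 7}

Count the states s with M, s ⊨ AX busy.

Sat(AX busy) = {s : every successor in {0, 1, 3, 4, 6, 7, 8, 9}} = {0, 1, 2, 3, 5, 6, 8, 9}
|Sat(AX busy)| = |{0, 1, 2, 3, 5, 6, 8, 9}| = 8.

8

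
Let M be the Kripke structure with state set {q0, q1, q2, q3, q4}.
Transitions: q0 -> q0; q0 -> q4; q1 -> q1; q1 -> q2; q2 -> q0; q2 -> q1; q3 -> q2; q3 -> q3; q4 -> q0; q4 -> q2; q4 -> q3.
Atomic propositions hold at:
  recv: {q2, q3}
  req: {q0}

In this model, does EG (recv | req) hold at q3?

Yes

Sat(recv | req) = {q0, q2, q3}
EG (recv | req): greatest fixpoint, start Z0 = {q0, q2, q3}, keep only states in Sat with some successor in Z. Already a fixed point.
Sat(EG (recv | req)) = {q0, q2, q3}
q3 ∈ Sat(EG (recv | req)) = {q0, q2, q3}, so the formula holds at q3.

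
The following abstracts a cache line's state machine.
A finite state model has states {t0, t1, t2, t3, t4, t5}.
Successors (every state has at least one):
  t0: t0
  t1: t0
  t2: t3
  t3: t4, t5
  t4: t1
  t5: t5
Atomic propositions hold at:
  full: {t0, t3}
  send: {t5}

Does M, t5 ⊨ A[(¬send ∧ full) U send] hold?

Yes

Sat(¬send) = {t0, t1, t2, t3, t4}
Sat(¬send ∧ full) = {t0, t3}
A[(¬send ∧ full) U send]: least fixpoint, start Z0 = Sat(send) = {t5}, add states in Sat(¬send ∧ full) with every successor in Z. Already a fixed point.
Sat(A[(¬send ∧ full) U send]) = {t5}
t5 ∈ Sat(A[(¬send ∧ full) U send]) = {t5}, so the formula holds at t5.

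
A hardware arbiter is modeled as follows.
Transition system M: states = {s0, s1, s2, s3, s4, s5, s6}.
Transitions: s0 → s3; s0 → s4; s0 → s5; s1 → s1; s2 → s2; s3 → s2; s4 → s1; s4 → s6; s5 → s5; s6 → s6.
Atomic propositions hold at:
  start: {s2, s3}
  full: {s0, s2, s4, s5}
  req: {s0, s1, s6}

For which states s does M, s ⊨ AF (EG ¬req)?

Sat(¬req) = {s2, s3, s4, s5}
EG ¬req: greatest fixpoint, start Z0 = {s2, s3, s4, s5}, keep only states in Sat with some successor in Z. Z1 = {s2, s3, s5}; fixed.
Sat(EG ¬req) = {s2, s3, s5}
AF (EG ¬req): least fixpoint, start Z0 = {s2, s3, s5}, add states with every successor in Z. Already a fixed point.
Sat(AF (EG ¬req)) = {s2, s3, s5}

{s2, s3, s5}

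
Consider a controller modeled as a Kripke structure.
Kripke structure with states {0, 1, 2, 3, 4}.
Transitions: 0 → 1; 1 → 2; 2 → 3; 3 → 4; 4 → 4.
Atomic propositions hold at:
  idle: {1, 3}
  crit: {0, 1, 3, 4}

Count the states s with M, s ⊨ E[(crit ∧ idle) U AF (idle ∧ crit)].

Sat(crit ∧ idle) = {1, 3}
Sat(idle ∧ crit) = {1, 3}
AF (idle ∧ crit): least fixpoint, start Z0 = {1, 3}, add states with every successor in Z. Z1 = {0, 1, 2, 3}; fixed.
Sat(AF (idle ∧ crit)) = {0, 1, 2, 3}
E[(crit ∧ idle) U AF (idle ∧ crit)]: least fixpoint, start Z0 = Sat(AF (idle ∧ crit)) = {0, 1, 2, 3}, add states in Sat(crit ∧ idle) with some successor in Z. Already a fixed point.
Sat(E[(crit ∧ idle) U AF (idle ∧ crit)]) = {0, 1, 2, 3}
|Sat(E[(crit ∧ idle) U AF (idle ∧ crit)])| = |{0, 1, 2, 3}| = 4.

4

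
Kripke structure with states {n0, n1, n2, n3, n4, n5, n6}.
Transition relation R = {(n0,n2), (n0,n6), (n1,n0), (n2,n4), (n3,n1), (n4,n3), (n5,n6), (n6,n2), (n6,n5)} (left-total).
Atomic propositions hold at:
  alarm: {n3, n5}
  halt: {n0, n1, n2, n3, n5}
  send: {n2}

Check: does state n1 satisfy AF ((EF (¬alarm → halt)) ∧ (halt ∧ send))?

Sat(¬alarm) = {n0, n1, n2, n4, n6}
Sat(¬alarm → halt) = {n0, n1, n2, n3, n5}
EF (¬alarm → halt): least fixpoint, start Z0 = {n0, n1, n2, n3, n5}, add states with some successor in Z. Z1 = {n0, n1, n2, n3, n4, n5, n6}; fixed.
Sat(EF (¬alarm → halt)) = {n0, n1, n2, n3, n4, n5, n6}
Sat(halt ∧ send) = {n2}
Sat((EF (¬alarm → halt)) ∧ (halt ∧ send)) = {n2}
AF ((EF (¬alarm → halt)) ∧ (halt ∧ send)): least fixpoint, start Z0 = {n2}, add states with every successor in Z. Already a fixed point.
Sat(AF ((EF (¬alarm → halt)) ∧ (halt ∧ send))) = {n2}
n1 ∉ Sat(AF ((EF (¬alarm → halt)) ∧ (halt ∧ send))) = {n2}, so the formula does not hold at n1.

No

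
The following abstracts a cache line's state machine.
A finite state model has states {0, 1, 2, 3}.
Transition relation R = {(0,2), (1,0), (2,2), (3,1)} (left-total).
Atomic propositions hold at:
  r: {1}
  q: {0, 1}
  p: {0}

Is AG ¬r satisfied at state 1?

Sat(¬r) = {0, 2, 3}
AG ¬r: greatest fixpoint, start Z0 = {0, 2, 3}, keep only states in Sat with every successor in Z. Z1 = {0, 2}; fixed.
Sat(AG ¬r) = {0, 2}
1 ∉ Sat(AG ¬r) = {0, 2}, so the formula does not hold at 1.

No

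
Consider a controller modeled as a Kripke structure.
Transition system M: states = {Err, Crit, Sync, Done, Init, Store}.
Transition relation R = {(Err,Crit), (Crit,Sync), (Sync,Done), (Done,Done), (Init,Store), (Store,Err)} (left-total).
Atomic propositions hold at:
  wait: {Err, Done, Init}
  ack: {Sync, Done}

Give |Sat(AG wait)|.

1

AG wait: greatest fixpoint, start Z0 = {Err, Done, Init}, keep only states in Sat with every successor in Z. Z1 = {Done}; fixed.
Sat(AG wait) = {Done}
|Sat(AG wait)| = |{Done}| = 1.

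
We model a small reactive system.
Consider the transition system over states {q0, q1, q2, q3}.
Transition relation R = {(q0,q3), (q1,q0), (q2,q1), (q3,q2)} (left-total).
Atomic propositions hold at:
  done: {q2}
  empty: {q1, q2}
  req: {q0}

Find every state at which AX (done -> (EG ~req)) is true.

{q0, q1, q2}

Sat(~req) = {q1, q2, q3}
EG ~req: greatest fixpoint, start Z0 = {q1, q2, q3}, keep only states in Sat with some successor in Z. Z1 = {q2, q3}; Z2 = {q3}; Z3 = ∅; fixed.
Sat(EG ~req) = ∅
Sat(done -> (EG ~req)) = {q0, q1, q3}
Sat(AX (done -> (EG ~req))) = {s : every successor in {q0, q1, q3}} = {q0, q1, q2}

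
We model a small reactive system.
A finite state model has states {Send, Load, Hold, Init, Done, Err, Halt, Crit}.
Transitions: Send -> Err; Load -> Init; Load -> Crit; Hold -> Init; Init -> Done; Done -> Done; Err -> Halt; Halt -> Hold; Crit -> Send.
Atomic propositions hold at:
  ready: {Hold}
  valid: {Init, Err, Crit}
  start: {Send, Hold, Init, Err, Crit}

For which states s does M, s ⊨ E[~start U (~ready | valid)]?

Sat(~start) = {Load, Done, Halt}
Sat(~ready) = {Send, Load, Init, Done, Err, Halt, Crit}
Sat(~ready | valid) = {Send, Load, Init, Done, Err, Halt, Crit}
E[~start U (~ready | valid)]: least fixpoint, start Z0 = Sat((~ready | valid)) = {Send, Load, Init, Done, Err, Halt, Crit}, add states in Sat(~start) with some successor in Z. Already a fixed point.
Sat(E[~start U (~ready | valid)]) = {Send, Load, Init, Done, Err, Halt, Crit}

{Send, Load, Init, Done, Err, Halt, Crit}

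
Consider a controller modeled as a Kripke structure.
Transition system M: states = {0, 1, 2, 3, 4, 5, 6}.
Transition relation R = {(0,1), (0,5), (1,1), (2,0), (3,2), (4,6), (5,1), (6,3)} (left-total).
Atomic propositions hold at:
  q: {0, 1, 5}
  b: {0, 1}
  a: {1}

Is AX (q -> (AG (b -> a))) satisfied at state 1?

Yes

Sat(b -> a) = {1, 2, 3, 4, 5, 6}
AG (b -> a): greatest fixpoint, start Z0 = {1, 2, 3, 4, 5, 6}, keep only states in Sat with every successor in Z. Z1 = {1, 3, 4, 5, 6}; Z2 = {1, 4, 5, 6}; Z3 = {1, 4, 5}; Z4 = {1, 5}; fixed.
Sat(AG (b -> a)) = {1, 5}
Sat(q -> (AG (b -> a))) = {1, 2, 3, 4, 5, 6}
Sat(AX (q -> (AG (b -> a)))) = {s : every successor in {1, 2, 3, 4, 5, 6}} = {0, 1, 3, 4, 5, 6}
1 ∈ Sat(AX (q -> (AG (b -> a)))) = {0, 1, 3, 4, 5, 6}, so the formula holds at 1.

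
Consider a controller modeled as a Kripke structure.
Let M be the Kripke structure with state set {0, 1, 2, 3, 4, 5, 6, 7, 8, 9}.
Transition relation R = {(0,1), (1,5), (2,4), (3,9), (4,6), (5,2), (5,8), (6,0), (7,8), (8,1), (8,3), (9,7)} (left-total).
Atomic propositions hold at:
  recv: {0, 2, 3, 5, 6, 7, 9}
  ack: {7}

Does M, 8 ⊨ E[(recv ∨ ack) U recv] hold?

Sat(recv ∨ ack) = {0, 2, 3, 5, 6, 7, 9}
E[(recv ∨ ack) U recv]: least fixpoint, start Z0 = Sat(recv) = {0, 2, 3, 5, 6, 7, 9}, add states in Sat(recv ∨ ack) with some successor in Z. Already a fixed point.
Sat(E[(recv ∨ ack) U recv]) = {0, 2, 3, 5, 6, 7, 9}
8 ∉ Sat(E[(recv ∨ ack) U recv]) = {0, 2, 3, 5, 6, 7, 9}, so the formula does not hold at 8.

No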